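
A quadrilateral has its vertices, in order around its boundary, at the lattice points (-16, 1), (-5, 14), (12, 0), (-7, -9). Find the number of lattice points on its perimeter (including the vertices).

4

Along each edge there are gcd(|Δx|,|Δy|)+1 lattice points, so counting each shared vertex once the boundary has gcd(11,13) + gcd(17,14) + gcd(19,9) + gcd(9,10) = 1+1+1+1 = 4.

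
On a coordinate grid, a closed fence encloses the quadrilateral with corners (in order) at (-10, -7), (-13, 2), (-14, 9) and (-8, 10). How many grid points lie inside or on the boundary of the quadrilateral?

60

The shoelace formula gives twice the area as |((-10)·2 − (-13)·(-7)) + ((-13)·9 − (-14)·2) + ((-14)·10 − (-8)·9) + ((-8)·(-7) − (-10)·10)| = 112, so the area is 56.
Along each edge there are gcd(|Δx|,|Δy|)+1 lattice points, so counting each shared vertex once the boundary has gcd(3,9) + gcd(1,7) + gcd(6,1) + gcd(2,17) = 3+1+1+1 = 6.
Pick's theorem gives I = A − B/2 + 1 = 56 − 6/2 + 1 = 54, so the closed region contains I + B = 54 + 6 = 60 lattice points.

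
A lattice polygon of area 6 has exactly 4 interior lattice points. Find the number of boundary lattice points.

6

Pick's theorem gives A = I + B/2 − 1, so B = 2(A − I + 1) = 2(6 − 4 + 1) = 6.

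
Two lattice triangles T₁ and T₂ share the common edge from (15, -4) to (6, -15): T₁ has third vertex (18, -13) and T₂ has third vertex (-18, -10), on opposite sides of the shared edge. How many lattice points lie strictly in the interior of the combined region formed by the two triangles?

The union is the simple quadrilateral with vertices (15, -4), (18, -13), (6, -15), (-18, -10) in order.
Using the shoelace formula, 2A = |(15·(-13) − 18·(-4)) + (18·(-15) − 6·(-13)) + (6·(-10) − (-18)·(-15)) + ((-18)·(-4) − 15·(-10))| = 423, so the area is 211.5.
Along each edge there are gcd(|Δx|,|Δy|)+1 lattice points, so counting each shared vertex once the boundary has gcd(3,9) + gcd(12,2) + gcd(24,5) + gcd(33,6) = 3+2+1+3 = 9.
By Pick's theorem I = A − B/2 + 1 = 211.5 − 9/2 + 1 = 208.

208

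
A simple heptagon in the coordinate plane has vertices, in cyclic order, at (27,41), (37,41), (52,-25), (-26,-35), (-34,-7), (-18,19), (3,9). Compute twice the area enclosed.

The shoelace formula gives twice the area as |[27·41 − 37·41] + [37·(-25) − 52·41] + [52·(-35) − (-26)·(-25)] + [(-26)·(-7) − (-34)·(-35)] + [(-34)·19 − (-18)·(-7)] + [(-18)·9 − 3·19] + [3·41 − 27·9]| = 8056, so the area is 4028.

8056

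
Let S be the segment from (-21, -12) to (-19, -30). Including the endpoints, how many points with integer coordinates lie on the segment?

The number of lattice points on a segment between lattice points is gcd(|Δx|,|Δy|) + 1 = gcd(2,18) + 1 = 2 + 1 = 3.

3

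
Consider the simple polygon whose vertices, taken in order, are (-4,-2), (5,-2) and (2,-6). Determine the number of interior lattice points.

13

By the shoelace formula, twice the signed area is |((-4)·(-2) − 5·(-2)) + (5·(-6) − 2·(-2)) + (2·(-2) − (-4)·(-6))| = 36, so the area is 18.
Summing gcd(|Δx|,|Δy|) over the edges gives the boundary count: gcd(9,0) + gcd(3,4) + gcd(6,4) = 9+1+2 = 12.
By Pick's theorem A = I + B/2 − 1, so I = 18 − 12/2 + 1 = 13.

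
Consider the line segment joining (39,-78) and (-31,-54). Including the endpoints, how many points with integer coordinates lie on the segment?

The number of lattice points on a segment between lattice points is gcd(|Δx|,|Δy|) + 1 = gcd(70,24) + 1 = 2 + 1 = 3.

3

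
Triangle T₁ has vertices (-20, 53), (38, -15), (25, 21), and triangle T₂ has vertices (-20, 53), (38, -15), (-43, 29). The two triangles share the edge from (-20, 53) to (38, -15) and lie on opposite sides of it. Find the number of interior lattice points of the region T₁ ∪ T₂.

The union is the simple quadrilateral with vertices (-20, 53), (25, 21), (38, -15), (-43, 29) in order.
The shoelace formula gives twice the area as |[(-20)·21 − 25·53] + [25·(-15) − 38·21] + [38·29 − (-43)·(-15)] + [(-43)·53 − (-20)·29]| = 4160, so the area is 2080.
Along each edge there are gcd(|Δx|,|Δy|)+1 lattice points, so counting each shared vertex once the boundary has gcd(45,32) + gcd(13,36) + gcd(81,44) + gcd(23,24) = 1+1+1+1 = 4.
By Pick's theorem I = A − B/2 + 1 = 2080 − 4/2 + 1 = 2079.

2079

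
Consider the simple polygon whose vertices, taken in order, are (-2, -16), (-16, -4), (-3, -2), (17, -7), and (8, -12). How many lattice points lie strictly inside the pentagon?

Using the shoelace formula, 2A = |((-2)·(-4) − (-16)·(-16)) + ((-16)·(-2) − (-3)·(-4)) + ((-3)·(-7) − 17·(-2)) + (17·(-12) − 8·(-7)) + (8·(-16) − (-2)·(-12))| = 473, so the area is 236.5.
Summing gcd(|Δx|,|Δy|) over the edges gives the boundary count: gcd(14,12) + gcd(13,2) + gcd(20,5) + gcd(9,5) + gcd(10,4) = 2+1+5+1+2 = 11.
By Pick's theorem A = I + B/2 − 1, so I = 236.5 − 11/2 + 1 = 232.

232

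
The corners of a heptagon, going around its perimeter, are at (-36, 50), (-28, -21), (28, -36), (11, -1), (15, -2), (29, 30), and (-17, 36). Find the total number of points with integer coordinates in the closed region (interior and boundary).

By the shoelace formula, twice the signed area is |[(-36)·(-21) − (-28)·50] + [(-28)·(-36) − 28·(-21)] + [28·(-1) − 11·(-36)] + [11·(-2) − 15·(-1)] + [15·30 − 29·(-2)] + [29·36 − (-17)·30] + [(-17)·50 − (-36)·36]| = 6621, so the area is 3310.5.
Summing gcd(|Δx|,|Δy|) over the edges gives the boundary count: gcd(8,71) + gcd(56,15) + gcd(17,35) + gcd(4,1) + gcd(14,32) + gcd(46,6) + gcd(19,14) = 1+1+1+1+2+2+1 = 9.
Pick's theorem gives I = A − B/2 + 1 = 3310.5 − 9/2 + 1 = 3307, so the closed region contains I + B = 3307 + 9 = 3316 lattice points.

3316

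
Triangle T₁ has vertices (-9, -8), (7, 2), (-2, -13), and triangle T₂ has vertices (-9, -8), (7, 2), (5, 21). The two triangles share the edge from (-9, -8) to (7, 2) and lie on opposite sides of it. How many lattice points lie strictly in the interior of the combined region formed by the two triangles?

235

The union is the simple quadrilateral with vertices (-9, -8), (-2, -13), (7, 2), (5, 21) in order.
The shoelace formula gives twice the area as |[(-9)·(-13) − (-2)·(-8)] + [(-2)·2 − 7·(-13)] + [7·21 − 5·2] + [5·(-8) − (-9)·21]| = 474, so the area is 237.
Along each edge there are gcd(|Δx|,|Δy|)+1 lattice points, so counting each shared vertex once the boundary has gcd(7,5) + gcd(9,15) + gcd(2,19) + gcd(14,29) = 1+3+1+1 = 6.
By Pick's theorem I = A − B/2 + 1 = 237 − 6/2 + 1 = 235.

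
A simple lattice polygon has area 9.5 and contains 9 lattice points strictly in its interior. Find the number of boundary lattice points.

Pick's theorem gives A = I + B/2 − 1, so B = 2(A − I + 1) = 2(9.5 − 9 + 1) = 3.

3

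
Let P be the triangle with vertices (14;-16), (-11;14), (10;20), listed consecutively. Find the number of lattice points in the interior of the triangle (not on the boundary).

The shoelace formula gives twice the area as |[14·14 − (-11)·(-16)] + [(-11)·20 − 10·14] + [10·(-16) − 14·20]| = 780, so the area is 390.
The number of boundary lattice points is Σ gcd(|Δx|,|Δy|) = gcd(25,30) + gcd(21,6) + gcd(4,36) = 5+3+4 = 12.
By Pick's theorem A = I + B/2 − 1, so I = 390 − 12/2 + 1 = 385.

385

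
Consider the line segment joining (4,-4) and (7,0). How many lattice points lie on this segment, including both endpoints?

2

The number of lattice points on a segment between lattice points is gcd(|Δx|,|Δy|) + 1 = gcd(3,4) + 1 = 1 + 1 = 2.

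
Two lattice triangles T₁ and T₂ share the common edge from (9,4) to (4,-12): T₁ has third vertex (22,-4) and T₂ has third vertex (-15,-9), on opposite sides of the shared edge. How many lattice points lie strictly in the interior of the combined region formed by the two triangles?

282

The union is the simple quadrilateral with vertices (9,4), (22,-4), (4,-12), (-15,-9) in order.
By the shoelace formula, twice the signed area is |(9·(-4) − 22·4) + (22·(-12) − 4·(-4)) + (4·(-9) − (-15)·(-12)) + ((-15)·4 − 9·(-9))| = 567, so the area is 567/2.
Summing gcd(|Δx|,|Δy|) over the edges gives the boundary count: gcd(13,8) + gcd(18,8) + gcd(19,3) + gcd(24,13) = 1+2+1+1 = 5.
By Pick's theorem I = A − B/2 + 1 = 567/2 − 5/2 + 1 = 282.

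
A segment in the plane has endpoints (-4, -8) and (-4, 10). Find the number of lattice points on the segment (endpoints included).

19

The number of lattice points on a segment between lattice points is gcd(|Δx|,|Δy|) + 1 = gcd(0,18) + 1 = 18 + 1 = 19.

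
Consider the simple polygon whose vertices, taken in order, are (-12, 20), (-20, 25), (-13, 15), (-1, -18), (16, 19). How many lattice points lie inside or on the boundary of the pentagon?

600

Using the shoelace formula, 2A = |((-12)·25 − (-20)·20) + ((-20)·15 − (-13)·25) + ((-13)·(-18) − (-1)·15) + ((-1)·19 − 16·(-18)) + (16·20 − (-12)·19)| = 1191, so the area is 1191/2.
The number of boundary lattice points is Σ gcd(|Δx|,|Δy|) = gcd(8,5) + gcd(7,10) + gcd(12,33) + gcd(17,37) + gcd(28,1) = 1+1+3+1+1 = 7.
Pick's theorem gives I = A − B/2 + 1 = 1191/2 − 7/2 + 1 = 593, so the closed region contains I + B = 593 + 7 = 600 lattice points.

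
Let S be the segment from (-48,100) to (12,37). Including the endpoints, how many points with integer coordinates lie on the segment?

4

The number of lattice points on a segment between lattice points is gcd(|Δx|,|Δy|) + 1 = gcd(60,63) + 1 = 3 + 1 = 4.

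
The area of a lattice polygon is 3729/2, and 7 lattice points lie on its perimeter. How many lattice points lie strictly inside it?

Pick's theorem A = I + B/2 − 1 rearranges to I = A − B/2 + 1 = 3729/2 − 7/2 + 1 = 1862.

1862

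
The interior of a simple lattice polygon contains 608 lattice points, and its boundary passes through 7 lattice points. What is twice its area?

1221

By Pick's theorem, A = I + B/2 − 1 = 608 + 7/2 − 1 = 1221/2.
Hence 2A = 1221.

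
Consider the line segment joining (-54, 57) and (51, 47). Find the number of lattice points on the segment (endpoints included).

6

The number of lattice points on a segment between lattice points is gcd(|Δx|,|Δy|) + 1 = gcd(105,10) + 1 = 5 + 1 = 6.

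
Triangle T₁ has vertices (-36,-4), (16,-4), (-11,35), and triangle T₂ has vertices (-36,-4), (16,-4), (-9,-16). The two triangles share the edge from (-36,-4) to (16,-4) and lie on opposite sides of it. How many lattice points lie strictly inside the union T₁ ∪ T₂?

1323

The union is the simple quadrilateral with vertices (-36,-4), (-11,35), (16,-4), (-9,-16) in order.
The shoelace formula gives twice the area as |[(-36)·35 − (-11)·(-4)] + [(-11)·(-4) − 16·35] + [16·(-16) − (-9)·(-4)] + [(-9)·(-4) − (-36)·(-16)]| = 2652, so the area is 1326.
The number of boundary lattice points is Σ gcd(|Δx|,|Δy|) = gcd(25,39) + gcd(27,39) + gcd(25,12) + gcd(27,12) = 1+3+1+3 = 8.
By Pick's theorem I = A − B/2 + 1 = 1326 − 8/2 + 1 = 1323.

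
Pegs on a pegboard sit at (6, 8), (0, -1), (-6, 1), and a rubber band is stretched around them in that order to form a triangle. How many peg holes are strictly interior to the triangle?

The shoelace formula gives twice the area as |[6·(-1) − 0·8] + [0·1 − (-6)·(-1)] + [(-6)·8 − 6·1]| = 66, so the area is 33.
Summing gcd(|Δx|,|Δy|) over the edges gives the boundary count: gcd(6,9) + gcd(6,2) + gcd(12,7) = 3+2+1 = 6.
Pick's theorem gives I = A − B/2 + 1 = 33 − 6/2 + 1 = 31.

31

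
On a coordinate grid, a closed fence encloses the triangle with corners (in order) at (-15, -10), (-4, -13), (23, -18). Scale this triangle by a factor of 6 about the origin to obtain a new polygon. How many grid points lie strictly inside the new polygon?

457

The shoelace formula gives twice the area as |((-15)·(-13) − (-4)·(-10)) + ((-4)·(-18) − 23·(-13)) + (23·(-10) − (-15)·(-18))| = 26, so the area is 13.
Along each edge there are gcd(|Δx|,|Δy|)+1 lattice points, so counting each shared vertex once the boundary has gcd(11,3) + gcd(27,5) + gcd(38,8) = 1+1+2 = 4.
Scaling by 6 multiplies the area by 6² = 36 (so the new area is 468) and multiplies the boundary lattice-point count by 6, giving 24.
By Pick's theorem, the interior count of the dilated polygon is 468 − 24/2 + 1 = 457.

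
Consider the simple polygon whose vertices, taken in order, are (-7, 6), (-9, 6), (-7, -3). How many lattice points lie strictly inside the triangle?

The shoelace formula gives twice the area as |[(-7)·6 − (-9)·6] + [(-9)·(-3) − (-7)·6] + [(-7)·6 − (-7)·(-3)]| = 18, so the area is 9.
The number of boundary lattice points is Σ gcd(|Δx|,|Δy|) = gcd(2,0) + gcd(2,9) + gcd(0,9) = 2+1+9 = 12.
By Pick's theorem A = I + B/2 − 1, so I = 9 − 12/2 + 1 = 4.

4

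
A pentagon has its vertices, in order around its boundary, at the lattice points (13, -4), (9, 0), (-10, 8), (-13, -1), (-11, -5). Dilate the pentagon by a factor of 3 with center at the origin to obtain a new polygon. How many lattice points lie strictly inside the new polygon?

By the shoelace formula, twice the signed area is |[13·0 − 9·(-4)] + [9·8 − (-10)·0] + [(-10)·(-1) − (-13)·8] + [(-13)·(-5) − (-11)·(-1)] + [(-11)·(-4) − 13·(-5)]| = 385, so the area is 385/2.
Along each edge there are gcd(|Δx|,|Δy|)+1 lattice points, so counting each shared vertex once the boundary has gcd(4,4) + gcd(19,8) + gcd(3,9) + gcd(2,4) + gcd(24,1) = 4+1+3+2+1 = 11.
Scaling by 3 multiplies the area by 3² = 9 (so the new area is 1732.5) and multiplies the boundary lattice-point count by 3, giving 33.
By Pick's theorem, the interior count of the dilated polygon is 1732.5 − 33/2 + 1 = 1717.

1717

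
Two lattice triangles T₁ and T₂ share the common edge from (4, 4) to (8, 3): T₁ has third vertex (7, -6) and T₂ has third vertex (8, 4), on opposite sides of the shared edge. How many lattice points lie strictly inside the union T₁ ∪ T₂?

18

The union is the simple quadrilateral with vertices (4, 4), (7, -6), (8, 3), (8, 4) in order.
Using the shoelace formula, 2A = |[4·(-6) − 7·4] + [7·3 − 8·(-6)] + [8·4 − 8·3] + [8·4 − 4·4]| = 41, so the area is 41/2.
Along each edge there are gcd(|Δx|,|Δy|)+1 lattice points, so counting each shared vertex once the boundary has gcd(3,10) + gcd(1,9) + gcd(0,1) + gcd(4,0) = 1+1+1+4 = 7.
By Pick's theorem I = A − B/2 + 1 = 41/2 − 7/2 + 1 = 18.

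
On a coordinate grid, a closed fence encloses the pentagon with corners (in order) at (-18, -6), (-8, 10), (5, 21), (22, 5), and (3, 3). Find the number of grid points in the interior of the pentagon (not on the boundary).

The shoelace formula gives twice the area as |[(-18)·10 − (-8)·(-6)] + [(-8)·21 − 5·10] + [5·5 − 22·21] + [22·3 − 3·5] + [3·(-6) − (-18)·3]| = 796, so the area is 398.
Along each edge there are gcd(|Δx|,|Δy|)+1 lattice points, so counting each shared vertex once the boundary has gcd(10,16) + gcd(13,11) + gcd(17,16) + gcd(19,2) + gcd(21,9) = 2+1+1+1+3 = 8.
Pick's theorem gives I = A − B/2 + 1 = 398 − 8/2 + 1 = 395.

395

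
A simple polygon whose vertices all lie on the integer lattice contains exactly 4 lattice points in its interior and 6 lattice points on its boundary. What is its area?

Pick's theorem states A = I + B/2 − 1, so A = 4 + 6/2 − 1 = 6.

6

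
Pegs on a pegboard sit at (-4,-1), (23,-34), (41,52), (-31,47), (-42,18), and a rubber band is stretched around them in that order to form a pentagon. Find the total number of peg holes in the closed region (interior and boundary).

3923

Using the shoelace formula, 2A = |((-4)·(-34) − 23·(-1)) + (23·52 − 41·(-34)) + (41·47 − (-31)·52) + ((-31)·18 − (-42)·47) + ((-42)·(-1) − (-4)·18)| = 7818, so the area is 3909.
The number of boundary lattice points is Σ gcd(|Δx|,|Δy|) = gcd(27,33) + gcd(18,86) + gcd(72,5) + gcd(11,29) + gcd(38,19) = 3+2+1+1+19 = 26.
Pick's theorem gives I = A − B/2 + 1 = 3909 − 26/2 + 1 = 3897, so the closed region contains I + B = 3897 + 26 = 3923 lattice points.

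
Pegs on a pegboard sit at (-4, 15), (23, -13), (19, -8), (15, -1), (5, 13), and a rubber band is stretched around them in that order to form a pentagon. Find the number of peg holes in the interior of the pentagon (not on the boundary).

The shoelace formula gives twice the area as |[(-4)·(-13) − 23·15] + [23·(-8) − 19·(-13)] + [19·(-1) − 15·(-8)] + [15·13 − 5·(-1)] + [5·15 − (-4)·13]| = 198, so the area is 99.
Summing gcd(|Δx|,|Δy|) over the edges gives the boundary count: gcd(27,28) + gcd(4,5) + gcd(4,7) + gcd(10,14) + gcd(9,2) = 1+1+1+2+1 = 6.
By Pick's theorem A = I + B/2 − 1, so I = 99 − 6/2 + 1 = 97.

97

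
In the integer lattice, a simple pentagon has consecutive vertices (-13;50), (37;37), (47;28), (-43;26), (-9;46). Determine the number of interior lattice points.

Using the shoelace formula, 2A = |((-13)·37 − 37·50) + (37·28 − 47·37) + (47·26 − (-43)·28) + ((-43)·46 − (-9)·26) + ((-9)·50 − (-13)·46)| = 2204, so the area is 1102.
Along each edge there are gcd(|Δx|,|Δy|)+1 lattice points, so counting each shared vertex once the boundary has gcd(50,13) + gcd(10,9) + gcd(90,2) + gcd(34,20) + gcd(4,4) = 1+1+2+2+4 = 10.
Pick's theorem gives I = A − B/2 + 1 = 1102 − 10/2 + 1 = 1098.

1098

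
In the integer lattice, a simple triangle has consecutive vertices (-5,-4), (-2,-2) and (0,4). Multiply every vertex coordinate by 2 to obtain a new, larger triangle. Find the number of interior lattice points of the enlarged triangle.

25

The shoelace formula gives twice the area as |((-5)·(-2) − (-2)·(-4)) + ((-2)·4 − 0·(-2)) + (0·(-4) − (-5)·4)| = 14, so the area is 7.
Along each edge there are gcd(|Δx|,|Δy|)+1 lattice points, so counting each shared vertex once the boundary has gcd(3,2) + gcd(2,6) + gcd(5,8) = 1+2+1 = 4.
Scaling by 2 multiplies the area by 2² = 4 (so the new area is 28) and multiplies the boundary lattice-point count by 2, giving 8.
By Pick's theorem, the interior count of the dilated polygon is 28 − 8/2 + 1 = 25.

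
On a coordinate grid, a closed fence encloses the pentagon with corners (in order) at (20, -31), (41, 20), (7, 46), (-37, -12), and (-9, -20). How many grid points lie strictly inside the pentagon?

3168

The shoelace formula gives twice the area as |(20·20 − 41·(-31)) + (41·46 − 7·20) + (7·(-12) − (-37)·46) + ((-37)·(-20) − (-9)·(-12)) + ((-9)·(-31) − 20·(-20))| = 6346, so the area is 3173.
Summing gcd(|Δx|,|Δy|) over the edges gives the boundary count: gcd(21,51) + gcd(34,26) + gcd(44,58) + gcd(28,8) + gcd(29,11) = 3+2+2+4+1 = 12.
Pick's theorem gives I = A − B/2 + 1 = 3173 − 12/2 + 1 = 3168.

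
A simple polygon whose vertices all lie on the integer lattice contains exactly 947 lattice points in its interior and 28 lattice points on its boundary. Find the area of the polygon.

By Pick's theorem, A = I + B/2 − 1 = 947 + 28/2 − 1 = 960.

960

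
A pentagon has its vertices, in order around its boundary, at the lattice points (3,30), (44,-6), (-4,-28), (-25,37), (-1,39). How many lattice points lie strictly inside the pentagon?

2261

By the shoelace formula, twice the signed area is |(3·(-6) − 44·30) + (44·(-28) − (-4)·(-6)) + ((-4)·37 − (-25)·(-28)) + ((-25)·39 − (-1)·37) + ((-1)·30 − 3·39)| = 4527, so the area is 2263.5.
The number of boundary lattice points is Σ gcd(|Δx|,|Δy|) = gcd(41,36) + gcd(48,22) + gcd(21,65) + gcd(24,2) + gcd(4,9) = 1+2+1+2+1 = 7.
By Pick's theorem A = I + B/2 − 1, so I = 2263.5 − 7/2 + 1 = 2261.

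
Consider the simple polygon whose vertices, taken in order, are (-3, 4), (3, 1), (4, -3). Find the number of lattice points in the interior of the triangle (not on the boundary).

By the shoelace formula, twice the signed area is |[(-3)·1 − 3·4] + [3·(-3) − 4·1] + [4·4 − (-3)·(-3)]| = 21, so the area is 10.5.
The number of boundary lattice points is Σ gcd(|Δx|,|Δy|) = gcd(6,3) + gcd(1,4) + gcd(7,7) = 3+1+7 = 11.
Pick's theorem gives I = A − B/2 + 1 = 10.5 − 11/2 + 1 = 6.

6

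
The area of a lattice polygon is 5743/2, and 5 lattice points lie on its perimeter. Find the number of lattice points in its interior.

2870

Pick's theorem A = I + B/2 − 1 rearranges to I = A − B/2 + 1 = 5743/2 − 5/2 + 1 = 2870.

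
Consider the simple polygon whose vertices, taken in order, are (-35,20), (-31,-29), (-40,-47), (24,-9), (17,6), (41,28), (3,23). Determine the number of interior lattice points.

The shoelace formula gives twice the area as |[(-35)·(-29) − (-31)·20] + [(-31)·(-47) − (-40)·(-29)] + [(-40)·(-9) − 24·(-47)] + [24·6 − 17·(-9)] + [17·28 − 41·6] + [41·23 − 3·28] + [3·20 − (-35)·23]| = 5671, so the area is 5671/2.
Summing gcd(|Δx|,|Δy|) over the edges gives the boundary count: gcd(4,49) + gcd(9,18) + gcd(64,38) + gcd(7,15) + gcd(24,22) + gcd(38,5) + gcd(38,3) = 1+9+2+1+2+1+1 = 17.
Pick's theorem gives I = A − B/2 + 1 = 5671/2 − 17/2 + 1 = 2828.

2828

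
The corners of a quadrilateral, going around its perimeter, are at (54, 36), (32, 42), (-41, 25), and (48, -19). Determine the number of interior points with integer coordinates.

Using the shoelace formula, 2A = |[54·42 − 32·36] + [32·25 − (-41)·42] + [(-41)·(-19) − 48·25] + [48·36 − 54·(-19)]| = 5971, so the area is 5971/2.
The number of boundary lattice points is Σ gcd(|Δx|,|Δy|) = gcd(22,6) + gcd(73,17) + gcd(89,44) + gcd(6,55) = 2+1+1+1 = 5.
By Pick's theorem A = I + B/2 − 1, so I = 5971/2 − 5/2 + 1 = 2984.

2984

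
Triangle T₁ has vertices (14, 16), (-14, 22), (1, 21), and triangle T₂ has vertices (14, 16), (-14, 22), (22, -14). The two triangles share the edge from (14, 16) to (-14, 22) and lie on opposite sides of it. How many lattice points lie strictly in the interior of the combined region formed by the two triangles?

The union is the simple quadrilateral with vertices (14, 16), (1, 21), (-14, 22), (22, -14) in order.
The shoelace formula gives twice the area as |(14·21 − 1·16) + (1·22 − (-14)·21) + ((-14)·(-14) − 22·22) + (22·16 − 14·(-14))| = 854, so the area is 427.
Summing gcd(|Δx|,|Δy|) over the edges gives the boundary count: gcd(13,5) + gcd(15,1) + gcd(36,36) + gcd(8,30) = 1+1+36+2 = 40.
By Pick's theorem I = A − B/2 + 1 = 427 − 40/2 + 1 = 408.

408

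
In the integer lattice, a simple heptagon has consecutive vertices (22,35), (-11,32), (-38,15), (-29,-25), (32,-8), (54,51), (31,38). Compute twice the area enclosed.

7341

Using the shoelace formula, 2A = |[22·32 − (-11)·35] + [(-11)·15 − (-38)·32] + [(-38)·(-25) − (-29)·15] + [(-29)·(-8) − 32·(-25)] + [32·51 − 54·(-8)] + [54·38 − 31·51] + [31·35 − 22·38]| = 7341, so the area is 3670.5.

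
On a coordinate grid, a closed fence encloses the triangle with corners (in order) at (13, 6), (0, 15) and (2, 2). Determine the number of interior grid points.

By the shoelace formula, twice the signed area is |(13·15 − 0·6) + (0·2 − 2·15) + (2·6 − 13·2)| = 151, so the area is 75.5.
The number of boundary lattice points is Σ gcd(|Δx|,|Δy|) = gcd(13,9) + gcd(2,13) + gcd(11,4) = 1+1+1 = 3.
Pick's theorem gives I = A − B/2 + 1 = 75.5 − 3/2 + 1 = 75.

75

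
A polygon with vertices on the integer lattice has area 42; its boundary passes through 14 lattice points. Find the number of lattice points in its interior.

From Pick's theorem, I = A − B/2 + 1 = 42 − 14/2 + 1 = 36.

36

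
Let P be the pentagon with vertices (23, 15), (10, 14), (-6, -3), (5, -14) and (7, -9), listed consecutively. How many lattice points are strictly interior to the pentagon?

335

The shoelace formula gives twice the area as |[23·14 − 10·15] + [10·(-3) − (-6)·14] + [(-6)·(-14) − 5·(-3)] + [5·(-9) − 7·(-14)] + [7·15 − 23·(-9)]| = 690, so the area is 345.
Summing gcd(|Δx|,|Δy|) over the edges gives the boundary count: gcd(13,1) + gcd(16,17) + gcd(11,11) + gcd(2,5) + gcd(16,24) = 1+1+11+1+8 = 22.
By Pick's theorem A = I + B/2 − 1, so I = 345 − 22/2 + 1 = 335.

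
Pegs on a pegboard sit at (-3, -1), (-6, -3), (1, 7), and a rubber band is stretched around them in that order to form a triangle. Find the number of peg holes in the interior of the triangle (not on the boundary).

6

Using the shoelace formula, 2A = |[(-3)·(-3) − (-6)·(-1)] + [(-6)·7 − 1·(-3)] + [1·(-1) − (-3)·7]| = 16, so the area is 8.
Along each edge there are gcd(|Δx|,|Δy|)+1 lattice points, so counting each shared vertex once the boundary has gcd(3,2) + gcd(7,10) + gcd(4,8) = 1+1+4 = 6.
By Pick's theorem A = I + B/2 − 1, so I = 8 − 6/2 + 1 = 6.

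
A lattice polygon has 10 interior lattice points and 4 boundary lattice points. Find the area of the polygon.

Pick's theorem states A = I + B/2 − 1, so A = 10 + 4/2 − 1 = 11.

11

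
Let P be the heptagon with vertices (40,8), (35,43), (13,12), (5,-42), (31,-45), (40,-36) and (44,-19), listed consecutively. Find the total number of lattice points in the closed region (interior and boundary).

2207

By the shoelace formula, twice the signed area is |[40·43 − 35·8] + [35·12 − 13·43] + [13·(-42) − 5·12] + [5·(-45) − 31·(-42)] + [31·(-36) − 40·(-45)] + [40·(-19) − 44·(-36)] + [44·8 − 40·(-19)]| = 4392, so the area is 2196.
The number of boundary lattice points is Σ gcd(|Δx|,|Δy|) = gcd(5,35) + gcd(22,31) + gcd(8,54) + gcd(26,3) + gcd(9,9) + gcd(4,17) + gcd(4,27) = 5+1+2+1+9+1+1 = 20.
Pick's theorem gives I = A − B/2 + 1 = 2196 − 20/2 + 1 = 2187, so the closed region contains I + B = 2187 + 20 = 2207 lattice points.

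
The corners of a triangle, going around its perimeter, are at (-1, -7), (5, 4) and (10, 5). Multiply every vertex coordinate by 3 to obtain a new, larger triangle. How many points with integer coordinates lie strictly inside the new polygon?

217

By the shoelace formula, twice the signed area is |[(-1)·4 − 5·(-7)] + [5·5 − 10·4] + [10·(-7) − (-1)·5]| = 49, so the area is 49/2.
Along each edge there are gcd(|Δx|,|Δy|)+1 lattice points, so counting each shared vertex once the boundary has gcd(6,11) + gcd(5,1) + gcd(11,12) = 1+1+1 = 3.
Scaling by 3 multiplies the area by 3² = 9 (so the new area is 441/2) and multiplies the boundary lattice-point count by 3, giving 9.
By Pick's theorem, the interior count of the dilated polygon is 441/2 − 9/2 + 1 = 217.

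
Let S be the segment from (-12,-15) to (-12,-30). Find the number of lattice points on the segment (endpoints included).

The number of lattice points on a segment between lattice points is gcd(|Δx|,|Δy|) + 1 = gcd(0,15) + 1 = 15 + 1 = 16.

16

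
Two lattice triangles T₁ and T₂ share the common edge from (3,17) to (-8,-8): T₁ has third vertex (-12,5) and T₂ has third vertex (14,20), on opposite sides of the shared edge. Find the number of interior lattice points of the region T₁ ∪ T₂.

The union is the simple quadrilateral with vertices (3,17), (-12,5), (-8,-8), (14,20) in order.
The shoelace formula gives twice the area as |(3·5 − (-12)·17) + ((-12)·(-8) − (-8)·5) + ((-8)·20 − 14·(-8)) + (14·17 − 3·20)| = 485, so the area is 485/2.
Along each edge there are gcd(|Δx|,|Δy|)+1 lattice points, so counting each shared vertex once the boundary has gcd(15,12) + gcd(4,13) + gcd(22,28) + gcd(11,3) = 3+1+2+1 = 7.
By Pick's theorem I = A − B/2 + 1 = 485/2 − 7/2 + 1 = 240.

240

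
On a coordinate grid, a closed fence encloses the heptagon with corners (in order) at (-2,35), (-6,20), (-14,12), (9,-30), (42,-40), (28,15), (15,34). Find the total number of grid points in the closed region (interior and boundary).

The shoelace formula gives twice the area as |[(-2)·20 − (-6)·35] + [(-6)·12 − (-14)·20] + [(-14)·(-30) − 9·12] + [9·(-40) − 42·(-30)] + [42·15 − 28·(-40)] + [28·34 − 15·15] + [15·35 − (-2)·34]| = 4660, so the area is 2330.
The number of boundary lattice points is Σ gcd(|Δx|,|Δy|) = gcd(4,15) + gcd(8,8) + gcd(23,42) + gcd(33,10) + gcd(14,55) + gcd(13,19) + gcd(17,1) = 1+8+1+1+1+1+1 = 14.
Pick's theorem gives I = A − B/2 + 1 = 2330 − 14/2 + 1 = 2324, so the closed region contains I + B = 2324 + 14 = 2338 lattice points.

2338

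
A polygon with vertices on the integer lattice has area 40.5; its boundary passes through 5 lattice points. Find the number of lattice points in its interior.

From Pick's theorem, I = A − B/2 + 1 = 40.5 − 5/2 + 1 = 39.

39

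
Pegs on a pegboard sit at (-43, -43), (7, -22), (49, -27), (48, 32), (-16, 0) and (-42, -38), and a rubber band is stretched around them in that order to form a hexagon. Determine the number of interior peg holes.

By the shoelace formula, twice the signed area is |((-43)·(-22) − 7·(-43)) + (7·(-27) − 49·(-22)) + (49·32 − 48·(-27)) + (48·0 − (-16)·32) + ((-16)·(-38) − (-42)·0) + ((-42)·(-43) − (-43)·(-38))| = 6292, so the area is 3146.
Summing gcd(|Δx|,|Δy|) over the edges gives the boundary count: gcd(50,21) + gcd(42,5) + gcd(1,59) + gcd(64,32) + gcd(26,38) + gcd(1,5) = 1+1+1+32+2+1 = 38.
Pick's theorem gives I = A − B/2 + 1 = 3146 − 38/2 + 1 = 3128.

3128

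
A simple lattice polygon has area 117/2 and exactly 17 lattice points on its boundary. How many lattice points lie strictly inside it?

51

Pick's theorem A = I + B/2 − 1 rearranges to I = A − B/2 + 1 = 117/2 − 17/2 + 1 = 51.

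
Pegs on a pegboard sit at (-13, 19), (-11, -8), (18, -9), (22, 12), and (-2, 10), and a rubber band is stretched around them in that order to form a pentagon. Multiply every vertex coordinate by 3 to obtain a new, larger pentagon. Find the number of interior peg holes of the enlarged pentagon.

5869

Using the shoelace formula, 2A = |((-13)·(-8) − (-11)·19) + ((-11)·(-9) − 18·(-8)) + (18·12 − 22·(-9)) + (22·10 − (-2)·12) + ((-2)·19 − (-13)·10)| = 1306, so the area is 653.
Along each edge there are gcd(|Δx|,|Δy|)+1 lattice points, so counting each shared vertex once the boundary has gcd(2,27) + gcd(29,1) + gcd(4,21) + gcd(24,2) + gcd(11,9) = 1+1+1+2+1 = 6.
Scaling by 3 multiplies the area by 3² = 9 (so the new area is 5877) and multiplies the boundary lattice-point count by 3, giving 18.
By Pick's theorem, the interior count of the dilated polygon is 5877 − 18/2 + 1 = 5869.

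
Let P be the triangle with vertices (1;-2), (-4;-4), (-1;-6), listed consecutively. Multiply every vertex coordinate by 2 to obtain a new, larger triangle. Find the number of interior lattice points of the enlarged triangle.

29

By the shoelace formula, twice the signed area is |[1·(-4) − (-4)·(-2)] + [(-4)·(-6) − (-1)·(-4)] + [(-1)·(-2) − 1·(-6)]| = 16, so the area is 8.
Along each edge there are gcd(|Δx|,|Δy|)+1 lattice points, so counting each shared vertex once the boundary has gcd(5,2) + gcd(3,2) + gcd(2,4) = 1+1+2 = 4.
Scaling by 2 multiplies the area by 2² = 4 (so the new area is 32) and multiplies the boundary lattice-point count by 2, giving 8.
By Pick's theorem, the interior count of the dilated polygon is 32 − 8/2 + 1 = 29.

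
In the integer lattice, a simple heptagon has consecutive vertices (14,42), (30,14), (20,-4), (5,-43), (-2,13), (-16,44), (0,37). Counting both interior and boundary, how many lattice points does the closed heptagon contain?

1668

Using the shoelace formula, 2A = |(14·14 − 30·42) + (30·(-4) − 20·14) + (20·(-43) − 5·(-4)) + (5·13 − (-2)·(-43)) + ((-2)·44 − (-16)·13) + ((-16)·37 − 0·44) + (0·42 − 14·37)| = 3315, so the area is 3315/2.
Along each edge there are gcd(|Δx|,|Δy|)+1 lattice points, so counting each shared vertex once the boundary has gcd(16,28) + gcd(10,18) + gcd(15,39) + gcd(7,56) + gcd(14,31) + gcd(16,7) + gcd(14,5) = 4+2+3+7+1+1+1 = 19.
Pick's theorem gives I = A − B/2 + 1 = 3315/2 − 19/2 + 1 = 1649, so the closed region contains I + B = 1649 + 19 = 1668 lattice points.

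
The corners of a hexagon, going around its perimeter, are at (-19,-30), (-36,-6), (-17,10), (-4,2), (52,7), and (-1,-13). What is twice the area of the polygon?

Using the shoelace formula, 2A = |((-19)·(-6) − (-36)·(-30)) + ((-36)·10 − (-17)·(-6)) + ((-17)·2 − (-4)·10) + ((-4)·7 − 52·2) + (52·(-13) − (-1)·7) + ((-1)·(-30) − (-19)·(-13))| = 2440, so the area is 1220.

2440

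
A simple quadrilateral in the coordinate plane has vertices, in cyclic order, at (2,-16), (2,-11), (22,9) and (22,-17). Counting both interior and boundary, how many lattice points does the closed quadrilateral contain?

337

Using the shoelace formula, 2A = |(2·(-11) − 2·(-16)) + (2·9 − 22·(-11)) + (22·(-17) − 22·9) + (22·(-16) − 2·(-17))| = 620, so the area is 310.
Along each edge there are gcd(|Δx|,|Δy|)+1 lattice points, so counting each shared vertex once the boundary has gcd(0,5) + gcd(20,20) + gcd(0,26) + gcd(20,1) = 5+20+26+1 = 52.
Pick's theorem gives I = A − B/2 + 1 = 310 − 52/2 + 1 = 285, so the closed region contains I + B = 285 + 52 = 337 lattice points.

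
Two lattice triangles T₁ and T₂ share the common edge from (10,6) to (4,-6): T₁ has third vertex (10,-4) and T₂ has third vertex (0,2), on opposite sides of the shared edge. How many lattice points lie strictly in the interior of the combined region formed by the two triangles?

The union is the simple quadrilateral with vertices (10,6), (10,-4), (4,-6), (0,2) in order.
Using the shoelace formula, 2A = |[10·(-4) − 10·6] + [10·(-6) − 4·(-4)] + [4·2 − 0·(-6)] + [0·6 − 10·2]| = 156, so the area is 78.
Along each edge there are gcd(|Δx|,|Δy|)+1 lattice points, so counting each shared vertex once the boundary has gcd(0,10) + gcd(6,2) + gcd(4,8) + gcd(10,4) = 10+2+4+2 = 18.
By Pick's theorem I = A − B/2 + 1 = 78 − 18/2 + 1 = 70.

70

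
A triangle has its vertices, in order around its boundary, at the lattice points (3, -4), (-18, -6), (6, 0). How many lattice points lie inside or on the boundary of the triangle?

By the shoelace formula, twice the signed area is |(3·(-6) − (-18)·(-4)) + ((-18)·0 − 6·(-6)) + (6·(-4) − 3·0)| = 78, so the area is 39.
Along each edge there are gcd(|Δx|,|Δy|)+1 lattice points, so counting each shared vertex once the boundary has gcd(21,2) + gcd(24,6) + gcd(3,4) = 1+6+1 = 8.
Pick's theorem gives I = A − B/2 + 1 = 39 − 8/2 + 1 = 36, so the closed region contains I + B = 36 + 8 = 44 lattice points.

44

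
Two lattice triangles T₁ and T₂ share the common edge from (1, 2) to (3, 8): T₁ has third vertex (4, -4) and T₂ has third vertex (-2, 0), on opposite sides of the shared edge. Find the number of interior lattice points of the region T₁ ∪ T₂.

20

The union is the simple quadrilateral with vertices (1, 2), (4, -4), (3, 8), (-2, 0) in order.
The shoelace formula gives twice the area as |[1·(-4) − 4·2] + [4·8 − 3·(-4)] + [3·0 − (-2)·8] + [(-2)·2 − 1·0]| = 44, so the area is 22.
Along each edge there are gcd(|Δx|,|Δy|)+1 lattice points, so counting each shared vertex once the boundary has gcd(3,6) + gcd(1,12) + gcd(5,8) + gcd(3,2) = 3+1+1+1 = 6.
By Pick's theorem I = A − B/2 + 1 = 22 − 6/2 + 1 = 20.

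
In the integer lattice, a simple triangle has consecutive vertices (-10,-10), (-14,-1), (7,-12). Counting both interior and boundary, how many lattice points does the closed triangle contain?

The shoelace formula gives twice the area as |[(-10)·(-1) − (-14)·(-10)] + [(-14)·(-12) − 7·(-1)] + [7·(-10) − (-10)·(-12)]| = 145, so the area is 145/2.
Along each edge there are gcd(|Δx|,|Δy|)+1 lattice points, so counting each shared vertex once the boundary has gcd(4,9) + gcd(21,11) + gcd(17,2) = 1+1+1 = 3.
Pick's theorem gives I = A − B/2 + 1 = 145/2 − 3/2 + 1 = 72, so the closed region contains I + B = 72 + 3 = 75 lattice points.

75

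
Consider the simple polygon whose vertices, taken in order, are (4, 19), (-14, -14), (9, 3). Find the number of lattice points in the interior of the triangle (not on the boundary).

Using the shoelace formula, 2A = |[4·(-14) − (-14)·19] + [(-14)·3 − 9·(-14)] + [9·19 − 4·3]| = 453, so the area is 453/2.
Along each edge there are gcd(|Δx|,|Δy|)+1 lattice points, so counting each shared vertex once the boundary has gcd(18,33) + gcd(23,17) + gcd(5,16) = 3+1+1 = 5.
Pick's theorem gives I = A − B/2 + 1 = 453/2 − 5/2 + 1 = 225.

225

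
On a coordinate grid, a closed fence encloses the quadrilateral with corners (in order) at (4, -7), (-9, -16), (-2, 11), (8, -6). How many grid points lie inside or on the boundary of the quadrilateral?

186

Using the shoelace formula, 2A = |[4·(-16) − (-9)·(-7)] + [(-9)·11 − (-2)·(-16)] + [(-2)·(-6) − 8·11] + [8·(-7) − 4·(-6)]| = 366, so the area is 183.
The number of boundary lattice points is Σ gcd(|Δx|,|Δy|) = gcd(13,9) + gcd(7,27) + gcd(10,17) + gcd(4,1) = 1+1+1+1 = 4.
Pick's theorem gives I = A − B/2 + 1 = 183 − 4/2 + 1 = 182, so the closed region contains I + B = 182 + 4 = 186 lattice points.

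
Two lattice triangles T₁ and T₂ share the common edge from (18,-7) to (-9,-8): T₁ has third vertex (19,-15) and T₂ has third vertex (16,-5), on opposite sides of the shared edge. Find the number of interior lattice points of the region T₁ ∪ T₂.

132

The union is the simple quadrilateral with vertices (18,-7), (19,-15), (-9,-8), (16,-5) in order.
Using the shoelace formula, 2A = |[18·(-15) − 19·(-7)] + [19·(-8) − (-9)·(-15)] + [(-9)·(-5) − 16·(-8)] + [16·(-7) − 18·(-5)]| = 273, so the area is 136.5.
The number of boundary lattice points is Σ gcd(|Δx|,|Δy|) = gcd(1,8) + gcd(28,7) + gcd(25,3) + gcd(2,2) = 1+7+1+2 = 11.
By Pick's theorem I = A − B/2 + 1 = 136.5 − 11/2 + 1 = 132.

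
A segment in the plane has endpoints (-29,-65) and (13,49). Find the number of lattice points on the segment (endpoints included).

7

The number of lattice points on a segment between lattice points is gcd(|Δx|,|Δy|) + 1 = gcd(42,114) + 1 = 6 + 1 = 7.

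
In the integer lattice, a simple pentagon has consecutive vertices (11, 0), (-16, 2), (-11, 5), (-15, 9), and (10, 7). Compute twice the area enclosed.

The shoelace formula gives twice the area as |[11·2 − (-16)·0] + [(-16)·5 − (-11)·2] + [(-11)·9 − (-15)·5] + [(-15)·7 − 10·9] + [10·0 − 11·7]| = 332, so the area is 166.

332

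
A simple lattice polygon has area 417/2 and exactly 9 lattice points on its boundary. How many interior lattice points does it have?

205

Pick's theorem A = I + B/2 − 1 rearranges to I = A − B/2 + 1 = 417/2 − 9/2 + 1 = 205.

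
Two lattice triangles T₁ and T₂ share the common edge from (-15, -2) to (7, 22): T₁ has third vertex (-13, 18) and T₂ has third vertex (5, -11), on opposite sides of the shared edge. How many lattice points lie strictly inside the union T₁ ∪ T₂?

The union is the simple quadrilateral with vertices (-15, -2), (-13, 18), (7, 22), (5, -11) in order.
By the shoelace formula, twice the signed area is |[(-15)·18 − (-13)·(-2)] + [(-13)·22 − 7·18] + [7·(-11) − 5·22] + [5·(-2) − (-15)·(-11)]| = 1070, so the area is 535.
Along each edge there are gcd(|Δx|,|Δy|)+1 lattice points, so counting each shared vertex once the boundary has gcd(2,20) + gcd(20,4) + gcd(2,33) + gcd(20,9) = 2+4+1+1 = 8.
By Pick's theorem I = A − B/2 + 1 = 535 − 8/2 + 1 = 532.

532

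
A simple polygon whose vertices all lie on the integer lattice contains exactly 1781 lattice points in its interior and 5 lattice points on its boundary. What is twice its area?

3565

Pick's theorem states A = I + B/2 − 1, so A = 1781 + 5/2 − 1 = 3565/2.
Hence 2A = 3565.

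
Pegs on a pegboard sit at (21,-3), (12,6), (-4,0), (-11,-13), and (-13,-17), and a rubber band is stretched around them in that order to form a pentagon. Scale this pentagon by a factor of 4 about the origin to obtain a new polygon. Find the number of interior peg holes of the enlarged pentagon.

By the shoelace formula, twice the signed area is |(21·6 − 12·(-3)) + (12·0 − (-4)·6) + ((-4)·(-13) − (-11)·0) + ((-11)·(-17) − (-13)·(-13)) + ((-13)·(-3) − 21·(-17))| = 652, so the area is 326.
Summing gcd(|Δx|,|Δy|) over the edges gives the boundary count: gcd(9,9) + gcd(16,6) + gcd(7,13) + gcd(2,4) + gcd(34,14) = 9+2+1+2+2 = 16.
Scaling by 4 multiplies the area by 4² = 16 (so the new area is 5216) and multiplies the boundary lattice-point count by 4, giving 64.
By Pick's theorem, the interior count of the dilated polygon is 5216 − 64/2 + 1 = 5185.

5185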